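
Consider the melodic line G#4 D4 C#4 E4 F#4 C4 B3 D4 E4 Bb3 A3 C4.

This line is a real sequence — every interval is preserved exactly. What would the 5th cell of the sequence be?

C4 Gb3 F3 Ab3

With a 4-note motive the entries are G#4, F#4, E4, each down a 2nd from the previous.
Continuing the starts: D4 → C4.
Statement 5 starts on C4 and keeps the same exact contour: C4 Gb3 F3 Ab3.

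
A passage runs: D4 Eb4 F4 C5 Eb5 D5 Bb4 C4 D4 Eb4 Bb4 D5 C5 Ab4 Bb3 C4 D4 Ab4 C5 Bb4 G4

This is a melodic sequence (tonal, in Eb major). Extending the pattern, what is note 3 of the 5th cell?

With 7-note cells, note 3 of each statement runs F4, Eb4, D4.
Each moves down a 2nd. Continuing: C4 → Bb3.

Bb3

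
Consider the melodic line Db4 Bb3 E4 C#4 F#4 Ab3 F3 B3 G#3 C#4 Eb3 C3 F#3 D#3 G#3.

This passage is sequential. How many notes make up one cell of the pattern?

15 notes total. Splitting into 3 groups of 5:
Db4 Bb3 E4 C#4 F#4 | Ab3 F3 B3 G#3 C#4 | Eb3 C3 F#3 D#3 G#3
That's a consistent down a 4th shift per cell, and no other grouping gives one.

5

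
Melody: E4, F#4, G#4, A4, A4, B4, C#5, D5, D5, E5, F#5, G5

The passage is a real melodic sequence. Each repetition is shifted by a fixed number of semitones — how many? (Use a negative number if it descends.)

The 4-note cells begin on E4, A4, D5 — each up a 4th from the last.
E4→A4 is 69 − 64 = 5 semitones.

5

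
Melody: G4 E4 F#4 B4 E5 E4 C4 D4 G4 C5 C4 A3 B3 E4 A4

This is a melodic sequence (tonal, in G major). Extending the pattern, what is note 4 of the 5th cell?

A3

With 5-note cells, note 4 of each statement runs B4, G4, E4.
Each moves down a 3rd. Continuing: C4 → A3.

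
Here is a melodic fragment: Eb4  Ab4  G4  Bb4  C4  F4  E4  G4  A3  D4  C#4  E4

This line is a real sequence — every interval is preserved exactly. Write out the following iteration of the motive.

With a 4-note motive the entries are Eb4, C4, A3, each down a 3rd from the previous.
From F#3 the exact shape gives F#3 B3 A#3 C#4.

F#3 B3 A#3 C#4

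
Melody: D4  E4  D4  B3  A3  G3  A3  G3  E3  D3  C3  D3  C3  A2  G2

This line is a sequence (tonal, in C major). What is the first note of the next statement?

Unit = 5 notes; the statements start on D4, G3, C3, moving down a 5th each time.
The next head, down a 5th from C3, is F2.

F2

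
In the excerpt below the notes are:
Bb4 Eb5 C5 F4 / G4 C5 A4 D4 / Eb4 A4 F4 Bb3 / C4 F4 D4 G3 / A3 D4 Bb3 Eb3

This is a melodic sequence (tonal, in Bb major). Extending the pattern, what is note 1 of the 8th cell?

Bb2

The unit is 4 notes. Position-1 pitches of the 5 shown cells: Bb4, G4, Eb4, C4, A3.
Each moves down a 3rd. Continuing: F3 → D3 → Bb2.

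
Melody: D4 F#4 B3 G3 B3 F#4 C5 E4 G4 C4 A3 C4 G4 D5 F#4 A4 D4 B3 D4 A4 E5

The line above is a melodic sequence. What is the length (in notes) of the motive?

7

There are 21 notes; a 7-note unit gives 3 cells:
D4 F#4 B3 G3 B3 F#4 C5 | E4 G4 C4 A3 C4 G4 D5 | F#4 A4 D4 B3 D4 A4 E5
Every group is a transposition up a 2nd of the one before; no shorter unit works.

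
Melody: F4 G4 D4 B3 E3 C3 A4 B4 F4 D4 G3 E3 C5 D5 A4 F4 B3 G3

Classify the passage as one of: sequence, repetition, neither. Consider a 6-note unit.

Each 6-note cell is the previous one transposed up a 3rd.

sequence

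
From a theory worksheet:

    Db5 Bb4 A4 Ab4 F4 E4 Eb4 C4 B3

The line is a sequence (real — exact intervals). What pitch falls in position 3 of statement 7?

D#2

The unit is 3 notes. Position-3 pitches of the 3 shown cells: A4, E4, B3.
Extending down a 4th: F#3 → C#3 → G#2 → D#2.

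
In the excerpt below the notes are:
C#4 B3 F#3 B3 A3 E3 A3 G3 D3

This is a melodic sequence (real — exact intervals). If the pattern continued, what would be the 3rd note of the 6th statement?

Ab2

The unit is 3 notes. Position-3 pitches of the 3 shown cells: F#3, E3, D3.
Extending down a 2nd: C3 → Bb2 → Ab2.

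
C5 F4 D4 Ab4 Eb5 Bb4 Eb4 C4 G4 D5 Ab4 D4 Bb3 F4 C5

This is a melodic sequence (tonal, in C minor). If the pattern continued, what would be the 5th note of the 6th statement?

G4

The unit is 5 notes. Position-5 pitches of the 3 shown cells: Eb5, D5, C5.
Carrying that down a 2nd forward: Bb4 → Ab4 → G4.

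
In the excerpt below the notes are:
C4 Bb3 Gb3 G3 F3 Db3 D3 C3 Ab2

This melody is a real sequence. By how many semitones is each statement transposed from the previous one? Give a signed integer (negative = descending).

-5

Taking 3-note groups, the heads are C4, G3, D3: the pattern moves down a 4th.
C4→G3 is 55 − 60 = -5 semitones.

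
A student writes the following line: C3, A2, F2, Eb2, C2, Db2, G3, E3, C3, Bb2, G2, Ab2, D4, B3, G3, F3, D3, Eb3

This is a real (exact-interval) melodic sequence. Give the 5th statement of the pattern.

Unit = 6 notes; the statements start on C3, G3, D4, moving up a 5th each time.
Continuing the starts: A4 → E5.
So cell 5 is E5 C#5 A4 G4 E4 F4.

E5 C#5 A4 G4 E4 F4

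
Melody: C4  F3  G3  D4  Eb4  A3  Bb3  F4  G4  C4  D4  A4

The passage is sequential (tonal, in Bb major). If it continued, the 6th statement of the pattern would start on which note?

F5

The 4-note cells begin on C4, Eb4, G4 — each up a 3rd from the last.
Extending the heads up a 3rd: Bb4 → D5 → F5.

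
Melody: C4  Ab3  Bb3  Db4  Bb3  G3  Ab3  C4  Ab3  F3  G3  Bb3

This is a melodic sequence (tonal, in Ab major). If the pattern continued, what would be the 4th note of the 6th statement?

F3

Grouping in 4s, the 4th note of each cell is Db4, C4, Bb3.
Each moves down a 2nd. Continuing: Ab3 → G3 → F3.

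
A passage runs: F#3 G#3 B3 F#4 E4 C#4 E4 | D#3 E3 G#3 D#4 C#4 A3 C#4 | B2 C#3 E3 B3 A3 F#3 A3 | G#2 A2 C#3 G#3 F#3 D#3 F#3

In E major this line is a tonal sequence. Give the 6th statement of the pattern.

With a 7-note motive the entries are F#3, D#3, B2, G#2, each down a 3rd from the previous.
Carrying on: E2 → C#2.
Statement 6 starts on C#2 and keeps the same diatonic contour: C#2 D#2 F#2 C#3 B2 G#2 B2.

C#2 D#2 F#2 C#3 B2 G#2 B2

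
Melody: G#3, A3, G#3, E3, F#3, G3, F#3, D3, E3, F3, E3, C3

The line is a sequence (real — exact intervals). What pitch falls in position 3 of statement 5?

The unit is 4 notes. Position-3 pitches of the 3 shown cells: G#3, F#3, E3.
Extending down a 2nd: D3 → C3.

C3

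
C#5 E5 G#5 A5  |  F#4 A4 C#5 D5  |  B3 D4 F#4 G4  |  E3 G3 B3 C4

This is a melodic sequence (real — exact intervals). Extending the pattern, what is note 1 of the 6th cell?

D2

Grouping in 4s, the 1st note of each cell is C#5, F#4, B3, E3.
Extending down a 5th: A2 → D2.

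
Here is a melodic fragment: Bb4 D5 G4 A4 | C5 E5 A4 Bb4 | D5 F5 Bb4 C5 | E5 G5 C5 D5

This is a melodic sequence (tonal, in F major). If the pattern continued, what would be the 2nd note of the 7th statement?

Grouping in 4s, the 2nd note of each cell is D5, E5, F5, G5.
Carrying that up a 2nd forward: A5 → Bb5 → C6.

C6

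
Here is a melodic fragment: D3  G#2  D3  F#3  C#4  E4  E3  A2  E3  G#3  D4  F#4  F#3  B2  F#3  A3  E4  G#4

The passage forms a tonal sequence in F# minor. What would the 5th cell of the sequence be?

The 6-note cells begin on D3, E3, F#3 — each up a 2nd from the last.
Extending up a 2nd: G#3 → A3.
Statement 5 starts on A3 and keeps the same diatonic contour: A3 D3 A3 C#4 G#4 B4.

A3 D3 A3 C#4 G#4 B4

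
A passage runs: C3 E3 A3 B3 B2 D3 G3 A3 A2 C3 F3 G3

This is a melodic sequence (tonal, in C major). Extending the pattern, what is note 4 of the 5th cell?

Grouping in 4s, the 4th note of each cell is B3, A3, G3.
Each moves down a 2nd. Continuing: F3 → E3.

E3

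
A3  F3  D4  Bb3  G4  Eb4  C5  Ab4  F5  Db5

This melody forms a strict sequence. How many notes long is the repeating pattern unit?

10 notes total. Splitting into 5 groups of 2:
A3 F3 | D4 Bb3 | G4 Eb4 | C5 Ab4 | F5 Db5
Every group is a transposition up a 4th of the one before; no shorter unit works.

2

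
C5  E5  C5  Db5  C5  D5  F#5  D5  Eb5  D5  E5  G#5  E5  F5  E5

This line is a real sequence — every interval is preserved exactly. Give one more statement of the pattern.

F#5 A#5 F#5 G5 F#5

Unit = 5 notes; the statements start on C5, D5, E5, moving up a 2nd each time.
From F#5 the exact shape gives F#5 A#5 F#5 G5 F#5.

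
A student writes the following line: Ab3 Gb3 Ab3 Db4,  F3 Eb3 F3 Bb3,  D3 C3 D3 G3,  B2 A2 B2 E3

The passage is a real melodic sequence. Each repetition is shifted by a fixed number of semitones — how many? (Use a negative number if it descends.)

The 4-note cells begin on Ab3, F3, D3, B2 — each down a 3rd from the last.
Counting half-steps from Ab3 to F3: -3.

-3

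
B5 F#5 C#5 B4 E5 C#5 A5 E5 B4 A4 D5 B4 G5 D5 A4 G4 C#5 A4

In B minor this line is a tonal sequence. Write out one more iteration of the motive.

F#5 C#5 G4 F#4 B4 G4

The 6-note cells begin on B5, A5, G5 — each down a 2nd from the last.
So cell 4 is F#5 C#5 G4 F#4 B4 G4.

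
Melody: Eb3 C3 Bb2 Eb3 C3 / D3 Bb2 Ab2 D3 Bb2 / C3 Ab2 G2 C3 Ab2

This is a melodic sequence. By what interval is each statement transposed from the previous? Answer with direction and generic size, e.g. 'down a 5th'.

down a 2nd

The 5-note cells begin on Eb3, D3, C3 — each down a 2nd from the last.
From Eb3 to D3: down a 2nd.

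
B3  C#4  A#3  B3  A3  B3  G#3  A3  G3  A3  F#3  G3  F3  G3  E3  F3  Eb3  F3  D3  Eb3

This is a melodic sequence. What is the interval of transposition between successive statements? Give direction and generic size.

Taking 4-note groups, the heads are B3, A3, G3, F3, Eb3: the pattern moves down a 2nd.
From B3 to A3: down a 2nd.

down a 2nd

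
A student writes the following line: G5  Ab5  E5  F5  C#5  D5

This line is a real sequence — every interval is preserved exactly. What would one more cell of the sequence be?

Taking 2-note groups, the heads are G5, E5, C#5: the pattern moves down a 3rd.
So cell 4 is A#4 B4.

A#4 B4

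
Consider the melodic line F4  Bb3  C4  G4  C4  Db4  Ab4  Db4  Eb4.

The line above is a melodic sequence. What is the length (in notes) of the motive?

Try groups of 3 (3 cells in 9 notes):
F4 Bb3 C4 | G4 C4 Db4 | Ab4 Db4 Eb4
Each cell is the previous one up a 2nd — so the unit is 3 notes.

3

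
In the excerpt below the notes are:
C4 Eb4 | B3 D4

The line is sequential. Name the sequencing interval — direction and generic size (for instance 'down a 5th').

down a 2nd

The 2-note cells begin on C4, B3 — each down a 2nd from the last.
C4 to B3 is down a 2nd.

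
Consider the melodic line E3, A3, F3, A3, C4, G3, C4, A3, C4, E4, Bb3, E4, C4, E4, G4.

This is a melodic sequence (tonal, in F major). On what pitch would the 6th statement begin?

Taking 5-note groups, the heads are E3, G3, Bb3: the pattern moves up a 3rd.
Extending the heads up a 3rd: D4 → F4 → A4.

A4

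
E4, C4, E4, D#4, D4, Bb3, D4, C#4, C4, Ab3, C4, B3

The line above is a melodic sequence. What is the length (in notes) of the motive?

4

12 notes total. Splitting into 3 groups of 4:
E4 C4 E4 D#4 | D4 Bb3 D4 C#4 | C4 Ab3 C4 B3
That's a consistent down a 2nd shift per cell, and no other grouping gives one.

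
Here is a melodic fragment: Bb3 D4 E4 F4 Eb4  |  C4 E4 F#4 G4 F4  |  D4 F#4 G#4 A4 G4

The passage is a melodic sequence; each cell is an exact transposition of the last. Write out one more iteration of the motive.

E4 G#4 A#4 B4 A4

Unit = 5 notes; the statements start on Bb3, C4, D4, moving up a 2nd each time.
So cell 4 is E4 G#4 A#4 B4 A4.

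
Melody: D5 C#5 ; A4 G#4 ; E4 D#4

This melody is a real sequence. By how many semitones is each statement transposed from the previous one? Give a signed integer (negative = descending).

With a 2-note motive the entries are D5, A4, E4, each down a 4th from the previous.
D5→A4 is 69 − 74 = -5 semitones.

-5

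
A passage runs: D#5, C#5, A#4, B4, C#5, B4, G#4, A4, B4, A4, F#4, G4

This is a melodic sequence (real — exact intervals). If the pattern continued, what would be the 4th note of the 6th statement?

Db4

With 4-note cells, note 4 of each statement runs B4, A4, G4.
Each moves down a 2nd. Continuing: F4 → Eb4 → Db4.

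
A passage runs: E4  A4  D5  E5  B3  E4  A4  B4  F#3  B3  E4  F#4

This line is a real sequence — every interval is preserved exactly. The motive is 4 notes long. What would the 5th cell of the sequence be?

G#2 C#3 F#3 G#3

Unit = 4 notes; the statements start on E4, B3, F#3, moving down a 4th each time.
Carrying on: C#3 → G#2.
From G#2 the exact shape gives G#2 C#3 F#3 G#3.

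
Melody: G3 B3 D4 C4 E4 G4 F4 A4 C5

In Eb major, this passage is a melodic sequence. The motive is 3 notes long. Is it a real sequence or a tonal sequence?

Each cell has the same semitone pattern (4, 3) — intervals are preserved exactly.
And B3 lies outside Eb major, so the sequence is real rather than tonal.

real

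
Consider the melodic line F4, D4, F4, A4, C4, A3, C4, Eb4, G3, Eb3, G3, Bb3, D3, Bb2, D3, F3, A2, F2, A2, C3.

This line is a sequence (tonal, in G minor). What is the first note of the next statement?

With a 4-note motive the entries are F4, C4, G3, D3, A2, each down a 4th from the previous.
One more step down a 4th gives Eb2.

Eb2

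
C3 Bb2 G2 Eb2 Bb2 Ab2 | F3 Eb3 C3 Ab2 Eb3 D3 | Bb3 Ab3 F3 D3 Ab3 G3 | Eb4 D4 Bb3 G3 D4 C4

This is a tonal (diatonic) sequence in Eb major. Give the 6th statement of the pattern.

D5 C5 Ab4 F4 C5 Bb4

The 6-note cells begin on C3, F3, Bb3, Eb4 — each up a 4th from the last.
Extending up a 4th: Ab4 → D5.
Statement 6 starts on D5 and keeps the same diatonic contour: D5 C5 Ab4 F4 C5 Bb4.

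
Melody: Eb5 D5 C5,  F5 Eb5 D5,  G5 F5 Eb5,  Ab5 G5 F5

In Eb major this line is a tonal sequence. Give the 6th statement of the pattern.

With a 3-note motive the entries are Eb5, F5, G5, Ab5, each up a 2nd from the previous.
Continuing the starts: Bb5 → C6.
Statement 6 starts on C6 and keeps the same diatonic contour: C6 Bb5 Ab5.

C6 Bb5 Ab5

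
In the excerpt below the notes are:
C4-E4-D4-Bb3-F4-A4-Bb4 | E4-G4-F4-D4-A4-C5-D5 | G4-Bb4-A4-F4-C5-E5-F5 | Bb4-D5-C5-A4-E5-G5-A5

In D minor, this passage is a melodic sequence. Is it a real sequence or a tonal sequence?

Every note is diatonic to D minor.
Cell 1 has +4 semitones from note 1 to 2, but cell 2 has +3 — the interval quality changes while the contour stays the same, which is the hallmark of a tonal sequence.

tonal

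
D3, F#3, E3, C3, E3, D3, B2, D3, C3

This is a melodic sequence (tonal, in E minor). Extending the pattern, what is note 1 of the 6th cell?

F#2

The unit is 3 notes. Position-1 pitches of the 3 shown cells: D3, C3, B2.
Carrying that down a 2nd forward: A2 → G2 → F#2.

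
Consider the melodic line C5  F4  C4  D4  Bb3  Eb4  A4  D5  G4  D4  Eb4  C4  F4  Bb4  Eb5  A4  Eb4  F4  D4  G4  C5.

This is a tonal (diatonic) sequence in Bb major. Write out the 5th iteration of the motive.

Unit = 7 notes; the statements start on C5, D5, Eb5, moving up a 2nd each time.
Carrying on: F5 → G5.
Statement 5 starts on G5 and keeps the same diatonic contour: G5 C5 G4 A4 F4 Bb4 Eb5.

G5 C5 G4 A4 F4 Bb4 Eb5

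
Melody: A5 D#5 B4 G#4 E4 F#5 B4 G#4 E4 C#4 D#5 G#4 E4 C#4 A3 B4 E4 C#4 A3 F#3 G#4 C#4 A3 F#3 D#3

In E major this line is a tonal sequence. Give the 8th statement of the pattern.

A3 D#3 B2 G#2 E2

With a 5-note motive the entries are A5, F#5, D#5, B4, G#4, each down a 3rd from the previous.
Continuing the starts: E4 → C#4 → A3.
Statement 8 starts on A3 and keeps the same diatonic contour: A3 D#3 B2 G#2 E2.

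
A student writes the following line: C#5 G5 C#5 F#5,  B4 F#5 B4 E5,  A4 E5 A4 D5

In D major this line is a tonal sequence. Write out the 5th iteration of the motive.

F#4 C#5 F#4 B4

Taking 4-note groups, the heads are C#5, B4, A4: the pattern moves down a 2nd.
Extending down a 2nd: G4 → F#4.
So cell 5 is F#4 C#5 F#4 B4.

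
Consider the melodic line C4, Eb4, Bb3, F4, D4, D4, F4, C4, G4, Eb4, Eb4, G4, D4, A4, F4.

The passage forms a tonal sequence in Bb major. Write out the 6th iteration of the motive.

With a 5-note motive the entries are C4, D4, Eb4, each up a 2nd from the previous.
Carrying on: F4 → G4 → A4.
So cell 6 is A4 C5 G4 D5 Bb4.

A4 C5 G4 D5 Bb4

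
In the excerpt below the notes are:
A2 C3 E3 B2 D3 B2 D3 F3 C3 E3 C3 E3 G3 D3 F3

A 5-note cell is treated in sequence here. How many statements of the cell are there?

3

15 notes in groups of 5 gives 15/5 = 3 statements.
Starts: A2, B2, C3 — each up a 2nd.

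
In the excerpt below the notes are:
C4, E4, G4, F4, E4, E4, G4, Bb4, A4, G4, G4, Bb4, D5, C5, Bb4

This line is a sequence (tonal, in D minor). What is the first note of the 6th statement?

With a 5-note motive the entries are C4, E4, G4, each up a 3rd from the previous.
Continuing: Bb4 → D5 → F5. Statement 6 starts on F5.

F5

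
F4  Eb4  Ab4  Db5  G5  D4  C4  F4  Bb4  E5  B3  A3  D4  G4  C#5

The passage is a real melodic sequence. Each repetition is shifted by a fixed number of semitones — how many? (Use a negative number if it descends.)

Unit = 5 notes; the statements start on F4, D4, B3, moving down a 3rd each time.
Counting half-steps from F4 to D4: -3.

-3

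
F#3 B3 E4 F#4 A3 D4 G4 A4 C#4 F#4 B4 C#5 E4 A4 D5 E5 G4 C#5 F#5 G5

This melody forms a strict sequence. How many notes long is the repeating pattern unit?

There are 20 notes; a 4-note unit gives 5 cells:
F#3 B3 E4 F#4 | A3 D4 G4 A4 | C#4 F#4 B4 C#5 | E4 A4 D5 E5 | G4 C#5 F#5 G5
Every group is a transposition up a 3rd of the one before; no shorter unit works.

4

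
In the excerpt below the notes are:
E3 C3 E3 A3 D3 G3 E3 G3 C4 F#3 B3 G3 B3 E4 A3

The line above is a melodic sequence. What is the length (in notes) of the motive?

5

15 notes total. Splitting into 3 groups of 5:
E3 C3 E3 A3 D3 | G3 E3 G3 C4 F#3 | B3 G3 B3 E4 A3
That's a consistent up a 3rd shift per cell, and no other grouping gives one.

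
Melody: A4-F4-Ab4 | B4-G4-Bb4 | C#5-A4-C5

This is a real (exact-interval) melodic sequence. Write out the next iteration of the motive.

The 3-note cells begin on A4, B4, C#5 — each up a 2nd from the last.
Statement 4 starts on D#5 and keeps the same exact contour: D#5 B4 D5.

D#5 B4 D5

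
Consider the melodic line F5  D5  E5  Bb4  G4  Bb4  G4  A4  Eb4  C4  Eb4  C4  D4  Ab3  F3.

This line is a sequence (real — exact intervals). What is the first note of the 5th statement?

Db3

Unit = 5 notes; the statements start on F5, Bb4, Eb4, moving down a 5th each time.
Extending the heads down a 5th: Ab3 → Db3.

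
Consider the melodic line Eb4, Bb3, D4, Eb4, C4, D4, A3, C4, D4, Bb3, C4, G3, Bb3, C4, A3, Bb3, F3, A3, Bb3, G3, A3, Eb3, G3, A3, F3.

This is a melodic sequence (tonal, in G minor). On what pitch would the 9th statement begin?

D3

Taking 5-note groups, the heads are Eb4, D4, C4, Bb3, A3: the pattern moves down a 2nd.
Continuing: G3 → F3 → Eb3 → D3. Statement 9 starts on D3.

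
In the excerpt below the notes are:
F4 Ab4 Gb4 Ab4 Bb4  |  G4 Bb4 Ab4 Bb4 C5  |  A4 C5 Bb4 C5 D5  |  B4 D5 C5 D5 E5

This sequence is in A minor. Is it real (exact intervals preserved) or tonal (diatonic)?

Each cell has the same semitone pattern (3, -2, 2, 2) — intervals are preserved exactly.
And Ab4 lies outside A minor, so the sequence is real rather than tonal.

real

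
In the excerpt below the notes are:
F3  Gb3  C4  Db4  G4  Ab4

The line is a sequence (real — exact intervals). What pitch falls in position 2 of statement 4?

With 2-note cells, note 2 of each statement runs Gb3, Db4, Ab4.
From Ab4, up a 5th gives Eb5.

Eb5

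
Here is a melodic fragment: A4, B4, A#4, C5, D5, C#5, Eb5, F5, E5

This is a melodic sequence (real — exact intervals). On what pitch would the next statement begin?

With a 3-note motive the entries are A4, C5, Eb5, each up a 3rd from the previous.
One more step up a 3rd gives Gb5.

Gb5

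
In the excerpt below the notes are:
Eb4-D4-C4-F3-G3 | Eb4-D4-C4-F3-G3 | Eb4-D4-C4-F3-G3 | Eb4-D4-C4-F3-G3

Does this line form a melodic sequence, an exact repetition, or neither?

repetition

Each 5-note cell is identical (Eb4 D4 C4 F3 G3), restated at the same pitch.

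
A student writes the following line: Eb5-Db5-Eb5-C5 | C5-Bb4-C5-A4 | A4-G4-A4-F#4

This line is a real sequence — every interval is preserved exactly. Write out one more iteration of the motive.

F#4 E4 F#4 D#4

The 4-note cells begin on Eb5, C5, A4 — each down a 3rd from the last.
From F#4 the exact shape gives F#4 E4 F#4 D#4.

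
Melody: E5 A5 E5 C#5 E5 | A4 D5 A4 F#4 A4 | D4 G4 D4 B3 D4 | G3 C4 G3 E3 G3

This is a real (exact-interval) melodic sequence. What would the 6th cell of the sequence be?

F2 Bb2 F2 D2 F2

With a 5-note motive the entries are E5, A4, D4, G3, each down a 5th from the previous.
Carrying on: C3 → F2.
So cell 6 is F2 Bb2 F2 D2 F2.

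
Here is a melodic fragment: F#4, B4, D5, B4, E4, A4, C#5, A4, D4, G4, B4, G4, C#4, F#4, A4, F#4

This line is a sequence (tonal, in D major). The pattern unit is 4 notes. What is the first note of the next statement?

The 4-note cells begin on F#4, E4, D4, C#4 — each down a 2nd from the last.
One more step down a 2nd gives B3.

B3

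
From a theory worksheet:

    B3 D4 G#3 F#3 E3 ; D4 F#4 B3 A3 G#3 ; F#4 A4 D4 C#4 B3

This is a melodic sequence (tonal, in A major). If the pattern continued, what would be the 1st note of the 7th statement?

The unit is 5 notes. Position-1 pitches of the 3 shown cells: B3, D4, F#4.
Extending up a 3rd: A4 → C#5 → E5 → G#5.

G#5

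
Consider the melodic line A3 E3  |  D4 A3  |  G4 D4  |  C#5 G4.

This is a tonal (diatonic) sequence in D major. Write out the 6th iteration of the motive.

Unit = 2 notes; the statements start on A3, D4, G4, C#5, moving up a 4th each time.
Extending up a 4th: F#5 → B5.
So cell 6 is B5 F#5.

B5 F#5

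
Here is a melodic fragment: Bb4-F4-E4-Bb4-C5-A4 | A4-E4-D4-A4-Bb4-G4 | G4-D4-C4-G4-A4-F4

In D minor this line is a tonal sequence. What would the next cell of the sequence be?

Taking 6-note groups, the heads are Bb4, A4, G4: the pattern moves down a 2nd.
So cell 4 is F4 C4 Bb3 F4 G4 E4.

F4 C4 Bb3 F4 G4 E4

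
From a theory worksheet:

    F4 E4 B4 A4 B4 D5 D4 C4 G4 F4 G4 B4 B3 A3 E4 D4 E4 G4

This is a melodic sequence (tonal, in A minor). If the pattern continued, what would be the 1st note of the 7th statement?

A2

With 6-note cells, note 1 of each statement runs F4, D4, B3.
Each moves down a 3rd. Continuing: G3 → E3 → C3 → A2.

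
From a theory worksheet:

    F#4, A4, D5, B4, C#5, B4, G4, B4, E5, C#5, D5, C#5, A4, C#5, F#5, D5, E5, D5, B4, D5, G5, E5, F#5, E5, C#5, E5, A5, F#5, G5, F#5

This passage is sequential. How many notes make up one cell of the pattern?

Try groups of 6 (5 cells in 30 notes):
F#4 A4 D5 B4 C#5 B4 | G4 B4 E5 C#5 D5 C#5 | A4 C#5 F#5 D5 E5 D5 | B4 D5 G5 E5 F#5 E5 | C#5 E5 A5 F#5 G5 F#5
Each cell is the previous one up a 2nd — so the unit is 6 notes.

6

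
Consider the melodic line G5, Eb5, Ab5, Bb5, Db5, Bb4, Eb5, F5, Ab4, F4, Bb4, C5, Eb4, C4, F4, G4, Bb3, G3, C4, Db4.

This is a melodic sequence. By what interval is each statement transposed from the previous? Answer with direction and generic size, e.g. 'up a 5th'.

Unit = 4 notes; the statements start on G5, Db5, Ab4, Eb4, Bb3, moving down a 4th each time.
G5 to Db5 is down a 4th.

down a 4th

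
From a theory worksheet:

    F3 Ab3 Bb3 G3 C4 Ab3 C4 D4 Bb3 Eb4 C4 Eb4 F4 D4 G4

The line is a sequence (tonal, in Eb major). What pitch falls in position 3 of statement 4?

Ab4

Grouping in 5s, the 3rd note of each cell is Bb3, D4, F4.
Each moves up a 3rd; the next is Ab4.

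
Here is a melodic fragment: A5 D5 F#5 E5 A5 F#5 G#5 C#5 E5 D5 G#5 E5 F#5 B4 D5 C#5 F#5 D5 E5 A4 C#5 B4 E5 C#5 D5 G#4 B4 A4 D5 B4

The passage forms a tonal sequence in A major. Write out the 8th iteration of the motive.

A4 D4 F#4 E4 A4 F#4

The 6-note cells begin on A5, G#5, F#5, E5, D5 — each down a 2nd from the last.
Carrying on: C#5 → B4 → A4.
Statement 8 starts on A4 and keeps the same diatonic contour: A4 D4 F#4 E4 A4 F#4.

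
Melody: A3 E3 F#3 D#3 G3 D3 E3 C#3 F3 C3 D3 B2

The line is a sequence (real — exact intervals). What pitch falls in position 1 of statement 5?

The unit is 4 notes. Position-1 pitches of the 3 shown cells: A3, G3, F3.
Each moves down a 2nd. Continuing: Eb3 → Db3.

Db3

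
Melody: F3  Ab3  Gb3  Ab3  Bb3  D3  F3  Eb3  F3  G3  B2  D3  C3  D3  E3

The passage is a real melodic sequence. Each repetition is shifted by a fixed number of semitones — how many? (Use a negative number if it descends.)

-3

The 5-note cells begin on F3, D3, B2 — each down a 3rd from the last.
Counting half-steps from F3 to D3: -3.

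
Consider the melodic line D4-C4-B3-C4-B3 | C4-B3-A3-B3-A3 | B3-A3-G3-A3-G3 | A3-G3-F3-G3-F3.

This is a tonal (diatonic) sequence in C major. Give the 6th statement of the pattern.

Unit = 5 notes; the statements start on D4, C4, B3, A3, moving down a 2nd each time.
Carrying on: G3 → F3.
So cell 6 is F3 E3 D3 E3 D3.

F3 E3 D3 E3 D3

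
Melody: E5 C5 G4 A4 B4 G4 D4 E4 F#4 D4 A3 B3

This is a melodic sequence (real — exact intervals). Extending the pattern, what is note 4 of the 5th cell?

With 4-note cells, note 4 of each statement runs A4, E4, B3.
Each moves down a 4th. Continuing: F#3 → C#3.

C#3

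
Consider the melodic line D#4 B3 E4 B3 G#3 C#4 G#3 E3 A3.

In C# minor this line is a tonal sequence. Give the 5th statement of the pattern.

C#3 A2 D#3

Taking 3-note groups, the heads are D#4, B3, G#3: the pattern moves down a 3rd.
Continuing the starts: E3 → C#3.
From C#3 the diatonic shape gives C#3 A2 D#3.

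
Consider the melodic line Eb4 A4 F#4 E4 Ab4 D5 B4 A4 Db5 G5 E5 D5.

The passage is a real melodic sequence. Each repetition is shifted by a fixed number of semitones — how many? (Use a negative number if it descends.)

Taking 4-note groups, the heads are Eb4, Ab4, Db5: the pattern moves up a 4th.
Counting half-steps from Eb4 to Ab4: 5.

5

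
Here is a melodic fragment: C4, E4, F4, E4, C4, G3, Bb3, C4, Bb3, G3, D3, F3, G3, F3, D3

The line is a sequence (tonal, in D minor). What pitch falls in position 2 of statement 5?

Grouping in 5s, the 2nd note of each cell is E4, Bb3, F3.
Extending down a 4th: C3 → G2.

G2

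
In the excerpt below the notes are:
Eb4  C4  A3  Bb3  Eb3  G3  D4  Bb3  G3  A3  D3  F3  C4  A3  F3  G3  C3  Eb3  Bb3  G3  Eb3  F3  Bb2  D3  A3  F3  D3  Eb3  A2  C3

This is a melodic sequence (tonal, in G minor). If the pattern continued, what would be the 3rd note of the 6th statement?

C3

Grouping in 6s, the 3rd note of each cell is A3, G3, F3, Eb3, D3.
One more down a 2nd gives C3.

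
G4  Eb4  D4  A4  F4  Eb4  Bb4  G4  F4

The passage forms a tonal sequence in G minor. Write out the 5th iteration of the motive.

Unit = 3 notes; the statements start on G4, A4, Bb4, moving up a 2nd each time.
Continuing the starts: C5 → D5.
So cell 5 is D5 Bb4 A4.

D5 Bb4 A4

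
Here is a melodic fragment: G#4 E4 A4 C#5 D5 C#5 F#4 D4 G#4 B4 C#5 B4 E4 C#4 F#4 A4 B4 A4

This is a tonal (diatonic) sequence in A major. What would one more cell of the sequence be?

D4 B3 E4 G#4 A4 G#4

Taking 6-note groups, the heads are G#4, F#4, E4: the pattern moves down a 2nd.
Statement 4 starts on D4 and keeps the same diatonic contour: D4 B3 E4 G#4 A4 G#4.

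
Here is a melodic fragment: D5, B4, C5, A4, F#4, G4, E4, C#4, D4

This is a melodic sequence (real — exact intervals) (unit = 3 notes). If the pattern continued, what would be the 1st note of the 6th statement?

With 3-note cells, note 1 of each statement runs D5, A4, E4.
Extending down a 4th: B3 → F#3 → C#3.

C#3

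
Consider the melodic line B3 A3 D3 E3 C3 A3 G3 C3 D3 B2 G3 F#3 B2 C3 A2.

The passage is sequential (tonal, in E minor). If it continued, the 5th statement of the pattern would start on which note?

The 5-note cells begin on B3, A3, G3 — each down a 2nd from the last.
Extending the heads down a 2nd: F#3 → E3.

E3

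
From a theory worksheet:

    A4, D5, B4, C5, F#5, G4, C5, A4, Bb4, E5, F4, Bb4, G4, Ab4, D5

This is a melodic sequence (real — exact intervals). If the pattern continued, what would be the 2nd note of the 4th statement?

Ab4

Grouping in 5s, the 2nd note of each cell is D5, C5, Bb4.
From Bb4, down a 2nd gives Ab4.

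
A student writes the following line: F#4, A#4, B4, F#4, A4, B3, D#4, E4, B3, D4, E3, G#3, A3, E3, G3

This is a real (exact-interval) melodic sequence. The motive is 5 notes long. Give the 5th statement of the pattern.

Taking 5-note groups, the heads are F#4, B3, E3: the pattern moves down a 5th.
Extending down a 5th: A2 → D2.
From D2 the exact shape gives D2 F#2 G2 D2 F2.

D2 F#2 G2 D2 F2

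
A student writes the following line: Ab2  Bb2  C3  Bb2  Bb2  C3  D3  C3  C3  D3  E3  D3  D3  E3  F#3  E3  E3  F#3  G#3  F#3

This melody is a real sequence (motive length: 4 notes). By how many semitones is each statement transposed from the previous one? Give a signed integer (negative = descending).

2

With a 4-note motive the entries are Ab2, Bb2, C3, D3, E3, each up a 2nd from the previous.
Ab2→Bb2 is 46 − 44 = 2 semitones.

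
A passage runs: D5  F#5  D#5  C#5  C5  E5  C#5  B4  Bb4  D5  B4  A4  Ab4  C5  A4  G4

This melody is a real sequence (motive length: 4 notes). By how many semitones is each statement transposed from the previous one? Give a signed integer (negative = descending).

Taking 4-note groups, the heads are D5, C5, Bb4, Ab4: the pattern moves down a 2nd.
Counting half-steps from D5 to C5: -2.

-2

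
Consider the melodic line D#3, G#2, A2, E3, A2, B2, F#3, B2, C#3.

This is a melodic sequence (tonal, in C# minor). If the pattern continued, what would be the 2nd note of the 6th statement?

Grouping in 3s, the 2nd note of each cell is G#2, A2, B2.
Each moves up a 2nd. Continuing: C#3 → D#3 → E3.

E3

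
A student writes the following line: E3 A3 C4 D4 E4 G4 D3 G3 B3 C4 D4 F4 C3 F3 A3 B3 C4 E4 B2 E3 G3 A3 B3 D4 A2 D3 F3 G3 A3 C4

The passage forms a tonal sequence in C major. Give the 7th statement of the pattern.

Unit = 6 notes; the statements start on E3, D3, C3, B2, A2, moving down a 2nd each time.
Extending down a 2nd: G2 → F2.
So cell 7 is F2 B2 D3 E3 F3 A3.

F2 B2 D3 E3 F3 A3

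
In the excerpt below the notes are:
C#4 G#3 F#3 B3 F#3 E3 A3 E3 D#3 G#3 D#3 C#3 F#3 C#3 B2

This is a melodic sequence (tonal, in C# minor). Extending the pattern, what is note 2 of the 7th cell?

A2

The unit is 3 notes. Position-2 pitches of the 5 shown cells: G#3, F#3, E3, D#3, C#3.
Each moves down a 2nd. Continuing: B2 → A2.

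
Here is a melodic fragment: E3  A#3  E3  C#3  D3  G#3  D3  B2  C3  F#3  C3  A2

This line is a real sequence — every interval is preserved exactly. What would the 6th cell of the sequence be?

With a 4-note motive the entries are E3, D3, C3, each down a 2nd from the previous.
Extending down a 2nd: Bb2 → Ab2 → Gb2.
Statement 6 starts on Gb2 and keeps the same exact contour: Gb2 C3 Gb2 Eb2.

Gb2 C3 Gb2 Eb2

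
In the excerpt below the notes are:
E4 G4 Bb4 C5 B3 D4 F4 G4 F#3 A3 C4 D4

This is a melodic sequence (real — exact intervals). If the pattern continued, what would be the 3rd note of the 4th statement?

Grouping in 4s, the 3rd note of each cell is Bb4, F4, C4.
Each moves down a 4th; the next is G3.

G3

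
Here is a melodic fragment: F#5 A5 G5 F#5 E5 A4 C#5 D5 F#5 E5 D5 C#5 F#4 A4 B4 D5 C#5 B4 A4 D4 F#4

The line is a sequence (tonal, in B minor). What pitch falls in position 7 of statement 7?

E3

Grouping in 7s, the 7th note of each cell is C#5, A4, F#4.
Extending down a 3rd: D4 → B3 → G3 → E3.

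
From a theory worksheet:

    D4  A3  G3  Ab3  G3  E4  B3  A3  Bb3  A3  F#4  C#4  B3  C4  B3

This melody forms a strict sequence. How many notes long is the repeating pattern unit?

Try groups of 5 (3 cells in 15 notes):
D4 A3 G3 Ab3 G3 | E4 B3 A3 Bb3 A3 | F#4 C#4 B3 C4 B3
Each cell is the previous one up a 2nd — so the unit is 5 notes.

5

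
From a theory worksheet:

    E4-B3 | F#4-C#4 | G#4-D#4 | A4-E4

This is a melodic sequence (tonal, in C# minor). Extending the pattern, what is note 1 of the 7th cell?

With 2-note cells, note 1 of each statement runs E4, F#4, G#4, A4.
Each moves up a 2nd. Continuing: B4 → C#5 → D#5.

D#5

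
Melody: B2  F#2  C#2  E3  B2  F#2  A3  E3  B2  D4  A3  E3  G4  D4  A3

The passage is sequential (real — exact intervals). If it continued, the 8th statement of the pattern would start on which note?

Bb5

With a 3-note motive the entries are B2, E3, A3, D4, G4, each up a 4th from the previous.
Continuing: C5 → F5 → Bb5. Statement 8 starts on Bb5.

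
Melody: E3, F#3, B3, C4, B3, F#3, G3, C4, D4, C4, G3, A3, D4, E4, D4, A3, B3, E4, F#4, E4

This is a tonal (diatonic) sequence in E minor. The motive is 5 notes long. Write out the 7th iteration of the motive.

D4 E4 A4 B4 A4

Taking 5-note groups, the heads are E3, F#3, G3, A3: the pattern moves up a 2nd.
Carrying on: B3 → C4 → D4.
So cell 7 is D4 E4 A4 B4 A4.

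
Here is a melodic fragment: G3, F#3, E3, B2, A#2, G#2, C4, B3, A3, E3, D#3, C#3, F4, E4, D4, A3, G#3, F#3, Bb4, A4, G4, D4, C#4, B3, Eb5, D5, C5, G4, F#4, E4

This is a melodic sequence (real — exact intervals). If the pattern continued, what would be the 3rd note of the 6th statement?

Grouping in 6s, the 3rd note of each cell is E3, A3, D4, G4, C5.
From C5, up a 4th gives F5.

F5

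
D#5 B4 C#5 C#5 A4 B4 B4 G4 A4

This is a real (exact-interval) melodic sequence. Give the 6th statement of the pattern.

With a 3-note motive the entries are D#5, C#5, B4, each down a 2nd from the previous.
Extending down a 2nd: A4 → G4 → F4.
Statement 6 starts on F4 and keeps the same exact contour: F4 Db4 Eb4.

F4 Db4 Eb4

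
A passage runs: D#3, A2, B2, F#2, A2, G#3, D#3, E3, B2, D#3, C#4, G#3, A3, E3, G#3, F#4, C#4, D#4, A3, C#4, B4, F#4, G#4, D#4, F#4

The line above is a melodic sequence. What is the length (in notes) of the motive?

5

25 notes total. Splitting into 5 groups of 5:
D#3 A2 B2 F#2 A2 | G#3 D#3 E3 B2 D#3 | C#4 G#3 A3 E3 G#3 | F#4 C#4 D#4 A3 C#4 | B4 F#4 G#4 D#4 F#4
Every group is a transposition up a 4th of the one before; no shorter unit works.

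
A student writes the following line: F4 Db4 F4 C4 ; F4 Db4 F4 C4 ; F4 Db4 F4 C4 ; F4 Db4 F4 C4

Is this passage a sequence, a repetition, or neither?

Each 4-note cell is identical (F4 Db4 F4 C4), restated at the same pitch.

repetition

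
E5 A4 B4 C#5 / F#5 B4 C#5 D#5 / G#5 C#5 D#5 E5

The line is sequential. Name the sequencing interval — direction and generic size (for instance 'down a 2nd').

up a 2nd

Unit = 4 notes; the statements start on E5, F#5, G#5, moving up a 2nd each time.
E5 to F#5 is up a 2nd.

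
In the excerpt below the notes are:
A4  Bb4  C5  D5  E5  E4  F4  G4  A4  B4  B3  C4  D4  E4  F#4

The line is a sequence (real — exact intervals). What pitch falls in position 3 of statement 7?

F#2

The unit is 5 notes. Position-3 pitches of the 3 shown cells: C5, G4, D4.
Extending down a 4th: A3 → E3 → B2 → F#2.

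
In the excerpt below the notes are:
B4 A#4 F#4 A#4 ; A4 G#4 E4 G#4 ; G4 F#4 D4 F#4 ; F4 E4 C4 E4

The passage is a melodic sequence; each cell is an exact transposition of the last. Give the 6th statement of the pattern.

Taking 4-note groups, the heads are B4, A4, G4, F4: the pattern moves down a 2nd.
Extending down a 2nd: Eb4 → Db4.
Statement 6 starts on Db4 and keeps the same exact contour: Db4 C4 Ab3 C4.

Db4 C4 Ab3 C4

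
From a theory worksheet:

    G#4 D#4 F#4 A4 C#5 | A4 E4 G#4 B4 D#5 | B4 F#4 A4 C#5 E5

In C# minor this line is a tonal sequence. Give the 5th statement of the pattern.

D#5 A4 C#5 E5 G#5

With a 5-note motive the entries are G#4, A4, B4, each up a 2nd from the previous.
Carrying on: C#5 → D#5.
So cell 5 is D#5 A4 C#5 E5 G#5.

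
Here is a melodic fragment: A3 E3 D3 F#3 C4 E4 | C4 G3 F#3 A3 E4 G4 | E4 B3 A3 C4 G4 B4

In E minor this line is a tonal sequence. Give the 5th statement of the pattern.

The 6-note cells begin on A3, C4, E4 — each up a 3rd from the last.
Continuing the starts: G4 → B4.
Statement 5 starts on B4 and keeps the same diatonic contour: B4 F#4 E4 G4 D5 F#5.

B4 F#4 E4 G4 D5 F#5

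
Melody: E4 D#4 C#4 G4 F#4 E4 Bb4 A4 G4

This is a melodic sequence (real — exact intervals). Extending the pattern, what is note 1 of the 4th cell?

Db5

Grouping in 3s, the 1st note of each cell is E4, G4, Bb4.
One more up a 3rd gives Db5.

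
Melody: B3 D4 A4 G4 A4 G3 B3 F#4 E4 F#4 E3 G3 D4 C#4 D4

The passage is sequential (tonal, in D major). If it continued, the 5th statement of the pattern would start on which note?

With a 5-note motive the entries are B3, G3, E3, each down a 3rd from the previous.
Extending the heads down a 3rd: C#3 → A2.

A2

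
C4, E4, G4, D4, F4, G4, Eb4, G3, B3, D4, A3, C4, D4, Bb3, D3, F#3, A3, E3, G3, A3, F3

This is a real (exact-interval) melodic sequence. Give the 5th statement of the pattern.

Unit = 7 notes; the statements start on C4, G3, D3, moving down a 4th each time.
Continuing the starts: A2 → E2.
Statement 5 starts on E2 and keeps the same exact contour: E2 G#2 B2 F#2 A2 B2 G2.

E2 G#2 B2 F#2 A2 B2 G2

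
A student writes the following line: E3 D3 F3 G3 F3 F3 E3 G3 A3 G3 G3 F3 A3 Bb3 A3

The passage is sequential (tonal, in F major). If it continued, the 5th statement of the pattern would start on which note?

Bb3

The 5-note cells begin on E3, F3, G3 — each up a 2nd from the last.
Extending the heads up a 2nd: A3 → Bb3.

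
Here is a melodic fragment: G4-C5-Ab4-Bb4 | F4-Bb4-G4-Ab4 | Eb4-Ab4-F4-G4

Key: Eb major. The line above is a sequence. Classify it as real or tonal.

tonal

Every note is diatonic to Eb major.
Cell 1 has -4 semitones from note 2 to 3, but cell 2 has -3 — the interval quality changes while the contour stays the same, which is the hallmark of a tonal sequence.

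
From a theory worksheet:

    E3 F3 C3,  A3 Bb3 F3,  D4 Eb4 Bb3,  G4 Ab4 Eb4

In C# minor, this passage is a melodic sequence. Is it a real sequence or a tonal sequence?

Each cell has the same semitone pattern (1, -5) — intervals are preserved exactly.
And F3 lies outside C# minor, so the sequence is real rather than tonal.

real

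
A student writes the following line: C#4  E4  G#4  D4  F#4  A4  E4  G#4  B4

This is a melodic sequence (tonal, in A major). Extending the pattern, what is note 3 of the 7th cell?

Grouping in 3s, the 3rd note of each cell is G#4, A4, B4.
Extending up a 2nd: C#5 → D5 → E5 → F#5.

F#5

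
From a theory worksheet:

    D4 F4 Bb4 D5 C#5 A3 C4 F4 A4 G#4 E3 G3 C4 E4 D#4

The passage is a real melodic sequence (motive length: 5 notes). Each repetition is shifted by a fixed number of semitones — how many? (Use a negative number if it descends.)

With a 5-note motive the entries are D4, A3, E3, each down a 4th from the previous.
D4→A3 is 57 − 62 = -5 semitones.

-5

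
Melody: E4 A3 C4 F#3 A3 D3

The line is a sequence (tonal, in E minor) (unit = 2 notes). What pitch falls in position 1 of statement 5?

D3

With 2-note cells, note 1 of each statement runs E4, C4, A3.
Extending down a 3rd: F#3 → D3.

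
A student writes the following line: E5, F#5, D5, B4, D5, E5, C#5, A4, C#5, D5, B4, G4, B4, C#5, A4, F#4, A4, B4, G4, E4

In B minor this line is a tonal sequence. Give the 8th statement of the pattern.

E4 F#4 D4 B3

Unit = 4 notes; the statements start on E5, D5, C#5, B4, A4, moving down a 2nd each time.
Continuing the starts: G4 → F#4 → E4.
So cell 8 is E4 F#4 D4 B3.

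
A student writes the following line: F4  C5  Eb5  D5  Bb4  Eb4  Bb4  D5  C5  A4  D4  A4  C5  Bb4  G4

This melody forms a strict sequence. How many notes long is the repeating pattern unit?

5

There are 15 notes; a 5-note unit gives 3 cells:
F4 C5 Eb5 D5 Bb4 | Eb4 Bb4 D5 C5 A4 | D4 A4 C5 Bb4 G4
That's a consistent down a 2nd shift per cell, and no other grouping gives one.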